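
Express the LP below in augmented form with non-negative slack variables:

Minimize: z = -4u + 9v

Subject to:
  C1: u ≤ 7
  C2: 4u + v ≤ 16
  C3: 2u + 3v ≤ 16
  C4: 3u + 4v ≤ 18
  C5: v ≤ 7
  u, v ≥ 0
min z = -4u + 9v

s.t.
  u + s1 = 7
  4u + v + s2 = 16
  2u + 3v + s3 = 16
  3u + 4v + s4 = 18
  v + s5 = 7
  u, v, s1, s2, s3, s4, s5 ≥ 0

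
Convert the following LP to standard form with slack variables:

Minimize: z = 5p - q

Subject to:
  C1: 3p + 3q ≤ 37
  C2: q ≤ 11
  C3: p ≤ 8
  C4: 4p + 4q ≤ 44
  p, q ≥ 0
min z = 5p - q

s.t.
  3p + 3q + s1 = 37
  q + s2 = 11
  p + s3 = 8
  4p + 4q + s4 = 44
  p, q, s1, s2, s3, s4 ≥ 0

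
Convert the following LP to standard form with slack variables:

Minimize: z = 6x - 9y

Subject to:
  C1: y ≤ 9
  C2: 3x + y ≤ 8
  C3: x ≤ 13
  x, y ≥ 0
min z = 6x - 9y

s.t.
  y + s1 = 9
  3x + y + s2 = 8
  x + s3 = 13
  x, y, s1, s2, s3 ≥ 0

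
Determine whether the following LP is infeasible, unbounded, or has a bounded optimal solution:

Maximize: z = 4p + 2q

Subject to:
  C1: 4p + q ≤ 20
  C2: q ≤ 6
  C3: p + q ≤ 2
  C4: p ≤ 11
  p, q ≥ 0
The point (2, 0) satisfies every constraint, so the LP is feasible; the constraints give p ≤ 11 and q ≤ 6, which with p, q ≥ 0 keep the feasible region inside a bounded box. A feasible, bounded LP attains a finite optimum at a vertex.

Evaluating z = 4p + 2q at each vertex:
  (0, 0): z = 0
  (2, 0): z = 8
  (0, 2): z = 4

The LP has an optimal solution: (2, 0) with z = 8.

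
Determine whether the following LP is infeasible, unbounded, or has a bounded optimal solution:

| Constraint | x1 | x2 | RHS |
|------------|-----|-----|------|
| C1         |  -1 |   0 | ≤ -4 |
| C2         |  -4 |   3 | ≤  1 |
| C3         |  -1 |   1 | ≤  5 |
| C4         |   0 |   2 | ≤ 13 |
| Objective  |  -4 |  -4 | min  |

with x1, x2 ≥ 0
Feasible point: (4, 0) satisfies every constraint, so the LP is feasible.
Direction d = (1, 0): for each constraint row a, a·d ≤ 0 —
  (-1)(1) + (0)(0) = -1 ≤ 0
  (-4)(1) + (3)(0) = -4 ≤ 0
  (-1)(1) + (1)(0) = -1 ≤ 0
  (0)(1) + (2)(0) = 0 ≤ 0
and d ≥ 0, so (4, 0) + t·d stays feasible for every t ≥ 0. Along this ray z = -4x1 - 4x2 changes by -4 per unit t, so z → −∞.

The LP is unbounded; z can be made arbitrarily small.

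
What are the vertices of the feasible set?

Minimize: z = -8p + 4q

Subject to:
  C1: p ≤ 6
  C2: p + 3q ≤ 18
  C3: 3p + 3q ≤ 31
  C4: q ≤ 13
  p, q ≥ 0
Each vertex is the intersection of two constraint boundaries that also satisfies all remaining constraints:
  p = 0 and q = 0 → (0, 0)
  p = 6 and q = 0 → (6, 0)
  p = 6 and p + 3q = 18 → (6, 4)
  p + 3q = 18 and p = 0 → (0, 6)

Vertices: (0, 0), (6, 0), (6, 4), (0, 6)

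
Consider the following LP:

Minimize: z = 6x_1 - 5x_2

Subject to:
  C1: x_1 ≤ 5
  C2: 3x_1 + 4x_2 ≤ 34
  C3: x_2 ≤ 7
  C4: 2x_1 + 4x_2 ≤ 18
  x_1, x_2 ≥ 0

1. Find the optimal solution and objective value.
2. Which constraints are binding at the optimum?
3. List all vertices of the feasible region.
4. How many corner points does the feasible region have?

1. x_1 = 0, x_2 = 4.5, z = -22.5
2. C4, x_1 ≥ 0
3. (0, 0), (5, 0), (5, 2), (0, 4.5)
4. 4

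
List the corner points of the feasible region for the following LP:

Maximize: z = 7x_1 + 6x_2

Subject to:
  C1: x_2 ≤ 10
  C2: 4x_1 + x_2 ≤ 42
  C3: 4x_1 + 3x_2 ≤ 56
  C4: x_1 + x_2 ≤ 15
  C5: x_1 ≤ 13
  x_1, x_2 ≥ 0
Each vertex is the intersection of two constraint boundaries that also satisfies all remaining constraints:
  x_1 = 0 and x_2 = 0 → (0, 0)
  4x_1 + x_2 = 42 and x_2 = 0 → (10.5, 0)
  4x_1 + x_2 = 42 and x_1 + x_2 = 15 → (9, 6)
  x_2 = 10 and x_1 + x_2 = 15 → (5, 10)
  x_2 = 10 and x_1 = 0 → (0, 10)

Vertices: (0, 0), (10.5, 0), (9, 6), (5, 10), (0, 10)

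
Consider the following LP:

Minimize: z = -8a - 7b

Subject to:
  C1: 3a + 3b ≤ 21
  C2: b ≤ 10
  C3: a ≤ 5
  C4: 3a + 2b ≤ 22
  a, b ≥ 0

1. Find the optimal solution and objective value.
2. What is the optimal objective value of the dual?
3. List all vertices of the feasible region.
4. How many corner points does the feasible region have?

1. a = 5, b = 2, z = -54
2. -54 (by strong duality, equal to the primal optimum)
3. (0, 0), (5, 0), (5, 2), (0, 7)
4. 4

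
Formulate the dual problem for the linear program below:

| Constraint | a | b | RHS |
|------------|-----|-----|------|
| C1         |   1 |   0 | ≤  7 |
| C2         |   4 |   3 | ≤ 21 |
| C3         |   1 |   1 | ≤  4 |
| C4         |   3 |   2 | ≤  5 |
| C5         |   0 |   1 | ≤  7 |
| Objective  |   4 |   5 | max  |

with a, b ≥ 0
Minimize: z = 7y1 + 21y2 + 4y3 + 5y4 + 7y5

Subject to:
  C1: -y1 - 4y2 - y3 - 3y4 ≤ -4
  C2: -3y2 - y3 - 2y4 - y5 ≤ -5
  y1, y2, y3, y4, y5 ≥ 0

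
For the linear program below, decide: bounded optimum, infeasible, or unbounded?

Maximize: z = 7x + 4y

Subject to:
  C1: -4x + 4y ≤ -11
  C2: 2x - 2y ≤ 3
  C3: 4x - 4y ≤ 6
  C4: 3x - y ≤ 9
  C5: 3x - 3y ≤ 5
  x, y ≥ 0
C3 requires 4x - 4y ≤ 6, while C1 (-4x + 4y ≤ -11) is equivalent to 4x - 4y ≥ 11. Together they would need 11 ≤ 4x - 4y ≤ 6, which is impossible since 11 > 6. No point satisfies all constraints.

The feasible region is empty; the LP is infeasible.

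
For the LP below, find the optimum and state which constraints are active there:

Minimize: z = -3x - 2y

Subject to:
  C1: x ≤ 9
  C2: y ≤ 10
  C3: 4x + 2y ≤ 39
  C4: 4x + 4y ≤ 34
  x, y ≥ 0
Optimal: x = 8.5, y = 0
Slack at optimum:
  C1: slack = 0.5
  C2: slack = 10
  C3: slack = 5
  C4: slack = 0 (binding)
  x ≥ 0: x = 8.5
  y ≥ 0: y = 0 (binding)
Binding constraints: C4, y ≥ 0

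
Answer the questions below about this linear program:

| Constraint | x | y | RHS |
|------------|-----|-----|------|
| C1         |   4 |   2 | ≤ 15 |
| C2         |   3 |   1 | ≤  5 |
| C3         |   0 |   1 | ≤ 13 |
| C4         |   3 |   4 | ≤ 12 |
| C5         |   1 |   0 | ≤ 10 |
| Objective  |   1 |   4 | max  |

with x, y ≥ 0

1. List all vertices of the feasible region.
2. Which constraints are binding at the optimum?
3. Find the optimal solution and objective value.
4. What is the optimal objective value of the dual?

1. (0, 0), (1.667, 0), (0.8889, 2.333), (0, 3)
2. C4, x ≥ 0
3. x = 0, y = 3, z = 12
4. 12 (by strong duality, equal to the primal optimum)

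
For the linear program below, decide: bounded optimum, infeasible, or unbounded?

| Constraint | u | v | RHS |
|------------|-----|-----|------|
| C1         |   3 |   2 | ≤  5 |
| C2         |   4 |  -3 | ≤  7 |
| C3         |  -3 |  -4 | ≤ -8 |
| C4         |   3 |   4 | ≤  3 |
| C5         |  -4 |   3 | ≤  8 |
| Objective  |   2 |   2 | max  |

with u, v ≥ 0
C4 requires 3u + 4v ≤ 3, while C3 (-3u - 4v ≤ -8) is equivalent to 3u + 4v ≥ 8. Together they would need 8 ≤ 3u + 4v ≤ 3, which is impossible since 8 > 3. No point satisfies all constraints.

The feasible region is empty; the LP is infeasible.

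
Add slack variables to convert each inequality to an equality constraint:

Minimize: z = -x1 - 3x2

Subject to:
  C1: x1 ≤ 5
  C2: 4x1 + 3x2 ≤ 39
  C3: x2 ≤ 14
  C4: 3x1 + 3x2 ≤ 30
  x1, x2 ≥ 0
min z = -x1 - 3x2

s.t.
  x1 + s1 = 5
  4x1 + 3x2 + s2 = 39
  x2 + s3 = 14
  3x1 + 3x2 + s4 = 30
  x1, x2, s1, s2, s3, s4 ≥ 0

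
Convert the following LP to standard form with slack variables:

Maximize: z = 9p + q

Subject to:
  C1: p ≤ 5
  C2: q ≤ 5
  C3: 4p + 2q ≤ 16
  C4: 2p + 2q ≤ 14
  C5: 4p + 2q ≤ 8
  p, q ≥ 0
max z = 9p + q

s.t.
  p + s1 = 5
  q + s2 = 5
  4p + 2q + s3 = 16
  2p + 2q + s4 = 14
  4p + 2q + s5 = 8
  p, q, s1, s2, s3, s4, s5 ≥ 0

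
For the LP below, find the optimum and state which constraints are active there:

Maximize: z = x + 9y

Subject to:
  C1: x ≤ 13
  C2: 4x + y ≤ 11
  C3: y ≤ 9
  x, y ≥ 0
Optimal: x = 0.5, y = 9
Slack at optimum:
  C1: slack = 12.5
  C2: slack = 0 (binding)
  C3: slack = 0 (binding)
  x ≥ 0: x = 0.5
  y ≥ 0: y = 9
Binding constraints: C2, C3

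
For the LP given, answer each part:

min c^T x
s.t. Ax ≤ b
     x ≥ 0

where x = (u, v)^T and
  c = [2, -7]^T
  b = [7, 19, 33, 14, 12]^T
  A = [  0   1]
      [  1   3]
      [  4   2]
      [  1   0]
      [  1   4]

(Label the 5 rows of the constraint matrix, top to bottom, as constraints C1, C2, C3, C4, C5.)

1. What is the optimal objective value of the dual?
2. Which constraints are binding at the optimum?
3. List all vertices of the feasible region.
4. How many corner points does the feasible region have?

1. -21 (by strong duality, equal to the primal optimum)
2. C5, u ≥ 0
3. (0, 0), (8.25, 0), (7.714, 1.071), (0, 3)
4. 4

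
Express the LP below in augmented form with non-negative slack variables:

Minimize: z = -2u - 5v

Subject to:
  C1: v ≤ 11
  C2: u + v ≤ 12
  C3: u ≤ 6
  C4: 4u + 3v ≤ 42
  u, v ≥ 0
min z = -2u - 5v

s.t.
  v + s1 = 11
  u + v + s2 = 12
  u + s3 = 6
  4u + 3v + s4 = 42
  u, v, s1, s2, s3, s4 ≥ 0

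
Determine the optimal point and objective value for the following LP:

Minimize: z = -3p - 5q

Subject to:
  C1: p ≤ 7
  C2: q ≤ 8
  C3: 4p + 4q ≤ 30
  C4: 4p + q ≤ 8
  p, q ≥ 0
p = 0, q = 7.5, z = -37.5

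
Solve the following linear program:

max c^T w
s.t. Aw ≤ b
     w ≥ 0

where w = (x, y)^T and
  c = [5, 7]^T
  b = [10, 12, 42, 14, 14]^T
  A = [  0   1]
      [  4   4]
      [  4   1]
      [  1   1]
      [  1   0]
Each vertex is the intersection of two constraint boundaries that also satisfies all remaining constraints:
  x = 0 and y = 0 → (0, 0)
  4x + 4y = 12 and y = 0 → (3, 0)
  4x + 4y = 12 and x = 0 → (0, 3)

Evaluating z = 5x + 7y at each vertex:
  (0, 0): z = 0
  (3, 0): z = 15
  (0, 3): z = 21

The maximum is at (0, 3) with z = 21.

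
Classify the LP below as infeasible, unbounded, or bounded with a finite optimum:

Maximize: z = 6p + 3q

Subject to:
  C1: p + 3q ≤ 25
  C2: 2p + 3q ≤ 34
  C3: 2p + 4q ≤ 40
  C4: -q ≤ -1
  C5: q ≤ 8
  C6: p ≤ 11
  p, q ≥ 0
The point (11, 4) satisfies every constraint, so the LP is feasible; the constraints give p ≤ 11 and q ≤ 8, which with p, q ≥ 0 keep the feasible region inside a bounded box. A feasible, bounded LP attains a finite optimum at a vertex.

Evaluating z = 6p + 3q at each vertex:
  (0, 1): z = 3
  (11, 1): z = 69
  (11, 4): z = 78
  (9, 5.333): z = 70
  (1, 8): z = 30
  (0, 8): z = 24

The LP has an optimal solution: (11, 4) with z = 78.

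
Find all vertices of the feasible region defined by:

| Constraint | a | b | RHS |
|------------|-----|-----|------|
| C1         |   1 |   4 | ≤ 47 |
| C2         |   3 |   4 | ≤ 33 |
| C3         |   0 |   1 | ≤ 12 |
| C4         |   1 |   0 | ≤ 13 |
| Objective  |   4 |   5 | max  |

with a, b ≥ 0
Each vertex is the intersection of two constraint boundaries that also satisfies all remaining constraints:
  a = 0 and b = 0 → (0, 0)
  3a + 4b = 33 and b = 0 → (11, 0)
  3a + 4b = 33 and a = 0 → (0, 8.25)

Vertices: (0, 0), (11, 0), (0, 8.25)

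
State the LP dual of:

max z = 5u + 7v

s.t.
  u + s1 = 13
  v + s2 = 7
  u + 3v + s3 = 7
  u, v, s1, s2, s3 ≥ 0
Minimize: z = 13y1 + 7y2 + 7y3

Subject to:
  C1: -y1 - y3 ≤ -5
  C2: -y2 - 3y3 ≤ -7
  y1, y2, y3 ≥ 0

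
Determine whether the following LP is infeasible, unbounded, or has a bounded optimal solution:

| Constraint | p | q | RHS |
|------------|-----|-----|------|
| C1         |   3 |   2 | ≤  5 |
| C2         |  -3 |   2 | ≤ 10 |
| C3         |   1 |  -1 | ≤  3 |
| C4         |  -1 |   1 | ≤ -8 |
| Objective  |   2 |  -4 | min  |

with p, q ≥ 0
C3 requires p - q ≤ 3, while C4 (-p + q ≤ -8) is equivalent to p - q ≥ 8. Together they would need 8 ≤ p - q ≤ 3, which is impossible since 8 > 3. No point satisfies all constraints.

Infeasible — the constraint set is empty.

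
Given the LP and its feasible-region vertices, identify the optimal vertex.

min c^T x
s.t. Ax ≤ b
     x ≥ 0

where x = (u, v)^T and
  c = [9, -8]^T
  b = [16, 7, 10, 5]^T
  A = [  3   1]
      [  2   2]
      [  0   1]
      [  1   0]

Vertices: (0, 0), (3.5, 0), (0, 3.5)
(0, 3.5) with z = -28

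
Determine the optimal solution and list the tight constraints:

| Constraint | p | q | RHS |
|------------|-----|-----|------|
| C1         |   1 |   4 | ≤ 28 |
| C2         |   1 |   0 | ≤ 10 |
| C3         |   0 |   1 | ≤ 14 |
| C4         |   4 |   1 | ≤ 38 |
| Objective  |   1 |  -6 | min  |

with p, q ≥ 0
Optimal: p = 0, q = 7
Binding: C1, p ≥ 0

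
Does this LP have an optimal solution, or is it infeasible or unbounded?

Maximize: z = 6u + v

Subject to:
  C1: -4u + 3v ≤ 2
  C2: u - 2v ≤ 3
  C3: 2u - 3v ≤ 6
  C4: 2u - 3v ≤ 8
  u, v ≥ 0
Feasible point: (0, 0) satisfies every constraint, so the LP is feasible.
Direction d = (1, 1): for each constraint row a, a·d ≤ 0 —
  (-4)(1) + (3)(1) = -1 ≤ 0
  (1)(1) + (-2)(1) = -1 ≤ 0
  (2)(1) + (-3)(1) = -1 ≤ 0
  (2)(1) + (-3)(1) = -1 ≤ 0
and d ≥ 0, so (0, 0) + t·d stays feasible for every t ≥ 0. Along this ray z = 6u + v changes by 7 per unit t, so z → +∞.

Unbounded: there is a feasible ray along which z → +∞.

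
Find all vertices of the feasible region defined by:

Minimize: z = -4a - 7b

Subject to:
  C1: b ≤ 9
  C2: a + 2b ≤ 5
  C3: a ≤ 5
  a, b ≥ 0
Each vertex is the intersection of two constraint boundaries that also satisfies all remaining constraints:
  a = 0 and b = 0 → (0, 0)
  a + 2b = 5 and a = 5 → (5, 0)
  a + 2b = 5 and a = 0 → (0, 2.5)

Vertices: (0, 0), (5, 0), (0, 2.5)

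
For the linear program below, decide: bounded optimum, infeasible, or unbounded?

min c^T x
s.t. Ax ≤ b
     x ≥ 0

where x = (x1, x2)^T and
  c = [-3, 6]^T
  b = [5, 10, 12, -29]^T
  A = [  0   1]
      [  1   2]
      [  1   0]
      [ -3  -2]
The point (10, 0) satisfies every constraint, so the LP is feasible; the constraints give x1 ≤ 12 and x2 ≤ 5, which with x1, x2 ≥ 0 keep the feasible region inside a bounded box. A feasible, bounded LP attains a finite optimum at a vertex.

Evaluating z = -3x1 + 6x2 at each vertex:
  (9.667, 0): z = -29
  (10, 0): z = -30
  (9.5, 0.25): z = -27

The LP has an optimal solution: (10, 0) with z = -30.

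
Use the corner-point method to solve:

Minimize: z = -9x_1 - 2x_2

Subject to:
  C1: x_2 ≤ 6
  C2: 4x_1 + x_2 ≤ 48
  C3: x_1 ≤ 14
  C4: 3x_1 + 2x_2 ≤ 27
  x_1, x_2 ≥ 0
Each vertex is the intersection of two constraint boundaries that also satisfies all remaining constraints:
  x_1 = 0 and x_2 = 0 → (0, 0)
  3x_1 + 2x_2 = 27 and x_2 = 0 → (9, 0)
  x_2 = 6 and 3x_1 + 2x_2 = 27 → (5, 6)
  x_2 = 6 and x_1 = 0 → (0, 6)

Evaluating z = -9x_1 - 2x_2 at each vertex:
  (0, 0): z = 0
  (9, 0): z = -81
  (5, 6): z = -57
  (0, 6): z = -12

The minimum is at (9, 0) with z = -81.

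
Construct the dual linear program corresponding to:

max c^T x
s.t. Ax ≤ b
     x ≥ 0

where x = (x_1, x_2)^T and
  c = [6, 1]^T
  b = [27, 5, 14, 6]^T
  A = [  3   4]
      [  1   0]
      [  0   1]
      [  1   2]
Minimize: z = 27y1 + 5y2 + 14y3 + 6y4

Subject to:
  C1: -3y1 - y2 - y4 ≤ -6
  C2: -4y1 - y3 - 2y4 ≤ -1
  y1, y2, y3, y4 ≥ 0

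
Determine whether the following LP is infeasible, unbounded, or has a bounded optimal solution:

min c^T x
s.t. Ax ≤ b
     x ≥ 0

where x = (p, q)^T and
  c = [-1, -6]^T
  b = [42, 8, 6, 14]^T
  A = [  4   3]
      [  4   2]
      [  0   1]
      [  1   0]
The point (0, 4) satisfies every constraint, so the LP is feasible; the constraints give p ≤ 14 and q ≤ 6, which with p, q ≥ 0 keep the feasible region inside a bounded box. A feasible, bounded LP attains a finite optimum at a vertex.

Bounded optimum: z* = -24 at (0, 4).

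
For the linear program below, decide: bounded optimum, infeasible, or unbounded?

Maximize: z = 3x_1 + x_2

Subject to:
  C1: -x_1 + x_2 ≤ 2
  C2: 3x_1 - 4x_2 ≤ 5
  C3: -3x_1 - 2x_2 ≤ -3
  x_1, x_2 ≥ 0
Feasible point: (1, 0) satisfies every constraint, so the LP is feasible.
Direction d = (1, 1): for each constraint row a, a·d ≤ 0 —
  (-1)(1) + (1)(1) = 0 ≤ 0
  (3)(1) + (-4)(1) = -1 ≤ 0
  (-3)(1) + (-2)(1) = -5 ≤ 0
and d ≥ 0, so (1, 0) + t·d stays feasible for every t ≥ 0. Along this ray z = 3x_1 + x_2 changes by 4 per unit t, so z → +∞.

The LP is unbounded; z can be made arbitrarily large.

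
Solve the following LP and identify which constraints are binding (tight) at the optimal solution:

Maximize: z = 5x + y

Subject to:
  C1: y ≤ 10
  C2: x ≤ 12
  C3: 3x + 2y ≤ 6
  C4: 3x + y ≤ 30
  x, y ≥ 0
Optimal: x = 2, y = 0
Slack at optimum:
  C1: slack = 10
  C2: slack = 10
  C3: slack = 0 (binding)
  C4: slack = 24
  x ≥ 0: x = 2
  y ≥ 0: y = 0 (binding)
Binding constraints: C3, y ≥ 0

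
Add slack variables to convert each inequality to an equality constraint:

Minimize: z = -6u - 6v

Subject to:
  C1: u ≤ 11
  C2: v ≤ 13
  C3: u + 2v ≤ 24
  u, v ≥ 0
min z = -6u - 6v

s.t.
  u + s1 = 11
  v + s2 = 13
  u + 2v + s3 = 24
  u, v, s1, s2, s3 ≥ 0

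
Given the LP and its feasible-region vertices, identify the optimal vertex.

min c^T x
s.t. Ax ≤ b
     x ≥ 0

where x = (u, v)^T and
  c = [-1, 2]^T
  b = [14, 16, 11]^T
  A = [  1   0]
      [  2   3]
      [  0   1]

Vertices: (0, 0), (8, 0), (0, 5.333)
(8, 0) with z = -8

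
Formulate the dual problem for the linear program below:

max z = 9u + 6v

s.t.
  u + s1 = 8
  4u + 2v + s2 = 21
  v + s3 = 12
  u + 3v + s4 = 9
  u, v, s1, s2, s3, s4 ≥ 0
Minimize: z = 8y1 + 21y2 + 12y3 + 9y4

Subject to:
  C1: -y1 - 4y2 - y4 ≤ -9
  C2: -2y2 - y3 - 3y4 ≤ -6
  y1, y2, y3, y4 ≥ 0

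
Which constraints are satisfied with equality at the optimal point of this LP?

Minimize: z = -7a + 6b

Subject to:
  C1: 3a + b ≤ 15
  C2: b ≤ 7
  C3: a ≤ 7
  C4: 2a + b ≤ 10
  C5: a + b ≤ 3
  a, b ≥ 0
Optimal: a = 3, b = 0
Binding: C5, b ≥ 0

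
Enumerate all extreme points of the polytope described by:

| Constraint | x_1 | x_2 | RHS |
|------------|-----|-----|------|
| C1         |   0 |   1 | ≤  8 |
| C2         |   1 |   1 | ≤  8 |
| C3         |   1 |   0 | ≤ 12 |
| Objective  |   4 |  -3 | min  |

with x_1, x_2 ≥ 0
Each vertex is the intersection of two constraint boundaries that also satisfies all remaining constraints:
  x_1 = 0 and x_2 = 0 → (0, 0)
  x_1 + x_2 = 8 and x_2 = 0 → (8, 0)
  x_2 = 8 and x_1 + x_2 = 8 → (0, 8)

Vertices: (0, 0), (8, 0), (0, 8)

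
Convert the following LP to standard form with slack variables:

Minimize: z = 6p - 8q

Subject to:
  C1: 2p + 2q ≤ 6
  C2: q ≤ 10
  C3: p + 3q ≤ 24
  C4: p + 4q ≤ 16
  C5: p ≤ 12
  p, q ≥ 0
min z = 6p - 8q

s.t.
  2p + 2q + s1 = 6
  q + s2 = 10
  p + 3q + s3 = 24
  p + 4q + s4 = 16
  p + s5 = 12
  p, q, s1, s2, s3, s4, s5 ≥ 0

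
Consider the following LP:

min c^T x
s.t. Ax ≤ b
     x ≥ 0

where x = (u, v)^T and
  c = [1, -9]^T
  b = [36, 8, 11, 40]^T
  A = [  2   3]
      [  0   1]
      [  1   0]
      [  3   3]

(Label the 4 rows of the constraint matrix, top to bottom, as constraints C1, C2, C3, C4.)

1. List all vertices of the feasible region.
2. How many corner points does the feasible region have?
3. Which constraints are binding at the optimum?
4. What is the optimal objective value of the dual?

1. (0, 0), (11, 0), (11, 2.333), (5.333, 8), (0, 8)
2. 5
3. C2, u ≥ 0
4. -72 (by strong duality, equal to the primal optimum)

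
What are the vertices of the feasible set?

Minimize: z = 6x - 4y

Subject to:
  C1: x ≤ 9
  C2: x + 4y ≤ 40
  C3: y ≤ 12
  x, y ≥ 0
Each vertex is the intersection of two constraint boundaries that also satisfies all remaining constraints:
  x = 0 and y = 0 → (0, 0)
  x = 9 and y = 0 → (9, 0)
  x = 9 and x + 4y = 40 → (9, 7.75)
  x + 4y = 40 and x = 0 → (0, 10)

Vertices: (0, 0), (9, 0), (9, 7.75), (0, 10)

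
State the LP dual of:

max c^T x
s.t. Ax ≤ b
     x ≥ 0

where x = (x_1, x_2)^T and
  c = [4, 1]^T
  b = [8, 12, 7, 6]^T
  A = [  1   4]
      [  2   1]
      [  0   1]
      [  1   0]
Minimize: z = 8y1 + 12y2 + 7y3 + 6y4

Subject to:
  C1: -y1 - 2y2 - y4 ≤ -4
  C2: -4y1 - y2 - y3 ≤ -1
  y1, y2, y3, y4 ≥ 0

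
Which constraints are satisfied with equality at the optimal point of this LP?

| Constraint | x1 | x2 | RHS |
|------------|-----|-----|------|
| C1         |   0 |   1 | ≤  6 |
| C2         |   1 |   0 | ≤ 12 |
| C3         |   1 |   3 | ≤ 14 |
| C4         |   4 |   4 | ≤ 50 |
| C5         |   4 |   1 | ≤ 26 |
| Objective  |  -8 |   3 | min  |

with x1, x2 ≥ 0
Optimal: x1 = 6.5, x2 = 0
Slack at optimum:
  C1: slack = 6
  C2: slack = 5.5
  C3: slack = 7.5
  C4: slack = 24
  C5: slack = 0 (binding)
  x1 ≥ 0: x1 = 6.5
  x2 ≥ 0: x2 = 0 (binding)
Binding constraints: C5, x2 ≥ 0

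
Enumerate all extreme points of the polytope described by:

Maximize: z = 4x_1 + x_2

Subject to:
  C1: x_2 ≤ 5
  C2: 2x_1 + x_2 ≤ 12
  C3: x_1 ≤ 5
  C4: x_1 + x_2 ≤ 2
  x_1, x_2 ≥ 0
Each vertex is the intersection of two constraint boundaries that also satisfies all remaining constraints:
  x_1 = 0 and x_2 = 0 → (0, 0)
  x_1 + x_2 = 2 and x_2 = 0 → (2, 0)
  x_1 + x_2 = 2 and x_1 = 0 → (0, 2)

Vertices: (0, 0), (2, 0), (0, 2)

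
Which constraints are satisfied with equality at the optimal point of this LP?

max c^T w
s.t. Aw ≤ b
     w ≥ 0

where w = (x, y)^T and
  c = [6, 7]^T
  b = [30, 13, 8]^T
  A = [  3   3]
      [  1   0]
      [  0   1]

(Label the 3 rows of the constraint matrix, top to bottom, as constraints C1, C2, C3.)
Optimal: x = 2, y = 8
Slack at optimum:
  C1: slack = 0 (binding)
  C2: slack = 11
  C3: slack = 0 (binding)
  x ≥ 0: x = 2
  y ≥ 0: y = 8
Binding constraints: C1, C3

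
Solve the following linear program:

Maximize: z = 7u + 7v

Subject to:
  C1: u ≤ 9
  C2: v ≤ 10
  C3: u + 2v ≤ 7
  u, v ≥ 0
Each vertex is the intersection of two constraint boundaries that also satisfies all remaining constraints:
  u = 0 and v = 0 → (0, 0)
  u + 2v = 7 and v = 0 → (7, 0)
  u + 2v = 7 and u = 0 → (0, 3.5)

Evaluating z = 7u + 7v at each vertex:
  (0, 0): z = 0
  (7, 0): z = 49
  (0, 3.5): z = 24.5

The maximum is at (7, 0) with z = 49.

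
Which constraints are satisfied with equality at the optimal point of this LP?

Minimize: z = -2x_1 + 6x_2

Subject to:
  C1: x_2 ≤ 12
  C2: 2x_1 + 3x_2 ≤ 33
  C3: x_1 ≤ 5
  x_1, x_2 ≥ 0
Optimal: x_1 = 5, x_2 = 0
Slack at optimum:
  C1: slack = 12
  C2: slack = 23
  C3: slack = 0 (binding)
  x_1 ≥ 0: x_1 = 5
  x_2 ≥ 0: x_2 = 0 (binding)
Binding constraints: C3, x_2 ≥ 0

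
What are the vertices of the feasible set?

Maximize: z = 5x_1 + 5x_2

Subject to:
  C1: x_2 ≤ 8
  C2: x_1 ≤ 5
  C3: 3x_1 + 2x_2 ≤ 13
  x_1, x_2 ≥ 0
Each vertex is the intersection of two constraint boundaries that also satisfies all remaining constraints:
  x_1 = 0 and x_2 = 0 → (0, 0)
  3x_1 + 2x_2 = 13 and x_2 = 0 → (4.333, 0)
  3x_1 + 2x_2 = 13 and x_1 = 0 → (0, 6.5)

Vertices: (0, 0), (4.333, 0), (0, 6.5)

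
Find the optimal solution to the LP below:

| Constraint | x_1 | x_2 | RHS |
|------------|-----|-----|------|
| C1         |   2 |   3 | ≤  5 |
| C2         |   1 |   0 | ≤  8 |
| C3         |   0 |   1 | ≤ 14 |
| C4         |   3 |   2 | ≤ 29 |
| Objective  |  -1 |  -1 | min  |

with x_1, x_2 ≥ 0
x_1 = 2.5, x_2 = 0, z = -2.5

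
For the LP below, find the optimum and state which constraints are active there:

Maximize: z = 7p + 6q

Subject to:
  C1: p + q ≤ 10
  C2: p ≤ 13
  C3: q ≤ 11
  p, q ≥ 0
Optimal: p = 10, q = 0
Slack at optimum:
  C1: slack = 0 (binding)
  C2: slack = 3
  C3: slack = 11
  p ≥ 0: p = 10
  q ≥ 0: q = 0 (binding)
Binding constraints: C1, q ≥ 0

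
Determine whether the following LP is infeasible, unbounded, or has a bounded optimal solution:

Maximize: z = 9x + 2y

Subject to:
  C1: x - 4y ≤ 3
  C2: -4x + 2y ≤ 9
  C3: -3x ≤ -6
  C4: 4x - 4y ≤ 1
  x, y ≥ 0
Feasible point: (2, 2) satisfies every constraint, so the LP is feasible.
Direction d = (1, 1): for each constraint row a, a·d ≤ 0 —
  (1)(1) + (-4)(1) = -3 ≤ 0
  (-4)(1) + (2)(1) = -2 ≤ 0
  (-3)(1) + (0)(1) = -3 ≤ 0
  (4)(1) + (-4)(1) = 0 ≤ 0
and d ≥ 0, so (2, 2) + t·d stays feasible for every t ≥ 0. Along this ray z = 9x + 2y changes by 11 per unit t, so z → +∞.

Unbounded — the objective can increase without bound over the feasible region.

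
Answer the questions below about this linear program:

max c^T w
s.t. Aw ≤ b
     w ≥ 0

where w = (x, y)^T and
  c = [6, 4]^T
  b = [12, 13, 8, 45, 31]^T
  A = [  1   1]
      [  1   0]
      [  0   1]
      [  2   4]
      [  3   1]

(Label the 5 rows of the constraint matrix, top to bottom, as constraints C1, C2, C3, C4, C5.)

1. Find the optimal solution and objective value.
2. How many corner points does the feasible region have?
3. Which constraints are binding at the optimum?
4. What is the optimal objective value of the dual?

1. x = 9.5, y = 2.5, z = 67
2. 5
3. C1, C5
4. 67 (by strong duality, equal to the primal optimum)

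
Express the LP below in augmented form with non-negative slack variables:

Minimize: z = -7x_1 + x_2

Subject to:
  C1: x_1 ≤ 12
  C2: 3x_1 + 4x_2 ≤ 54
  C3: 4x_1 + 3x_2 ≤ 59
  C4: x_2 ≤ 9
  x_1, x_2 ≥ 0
min z = -7x_1 + x_2

s.t.
  x_1 + s1 = 12
  3x_1 + 4x_2 + s2 = 54
  4x_1 + 3x_2 + s3 = 59
  x_2 + s4 = 9
  x_1, x_2, s1, s2, s3, s4 ≥ 0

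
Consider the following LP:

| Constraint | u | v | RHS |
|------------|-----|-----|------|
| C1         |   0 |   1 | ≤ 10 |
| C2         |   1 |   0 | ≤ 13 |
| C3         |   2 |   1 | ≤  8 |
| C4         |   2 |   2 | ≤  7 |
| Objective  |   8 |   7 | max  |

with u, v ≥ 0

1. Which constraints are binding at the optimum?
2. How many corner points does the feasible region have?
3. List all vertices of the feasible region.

1. C4, v ≥ 0
2. 3
3. (0, 0), (3.5, 0), (0, 3.5)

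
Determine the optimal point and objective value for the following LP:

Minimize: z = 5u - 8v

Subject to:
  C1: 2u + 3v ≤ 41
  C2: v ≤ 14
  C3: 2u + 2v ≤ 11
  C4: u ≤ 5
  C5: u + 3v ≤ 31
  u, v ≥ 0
Each vertex is the intersection of two constraint boundaries that also satisfies all remaining constraints:
  u = 0 and v = 0 → (0, 0)
  u = 5 and v = 0 → (5, 0)
  2u + 2v = 11 and u = 5 → (5, 0.5)
  2u + 2v = 11 and u = 0 → (0, 5.5)

Evaluating z = 5u - 8v at each vertex:
  (0, 0): z = 0
  (5, 0): z = 25
  (5, 0.5): z = 21
  (0, 5.5): z = -44

The minimum is at (0, 5.5) with z = -44.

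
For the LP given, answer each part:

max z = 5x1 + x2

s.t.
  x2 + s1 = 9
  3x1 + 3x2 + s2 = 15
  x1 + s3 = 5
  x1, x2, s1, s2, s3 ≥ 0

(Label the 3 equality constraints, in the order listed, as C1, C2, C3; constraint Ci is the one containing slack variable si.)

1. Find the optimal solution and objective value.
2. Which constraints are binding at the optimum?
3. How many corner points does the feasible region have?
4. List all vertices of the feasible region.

1. x1 = 5, x2 = 0, z = 25
2. C2, C3, x2 ≥ 0
3. 3
4. (0, 0), (5, 0), (0, 5)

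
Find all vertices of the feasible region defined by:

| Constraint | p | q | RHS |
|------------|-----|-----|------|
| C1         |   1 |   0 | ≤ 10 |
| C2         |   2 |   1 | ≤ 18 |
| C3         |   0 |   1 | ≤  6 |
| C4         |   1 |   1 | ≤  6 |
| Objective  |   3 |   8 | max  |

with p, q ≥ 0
Each vertex is the intersection of two constraint boundaries that also satisfies all remaining constraints:
  p = 0 and q = 0 → (0, 0)
  p + q = 6 and q = 0 → (6, 0)
  q = 6 and p + q = 6 → (0, 6)

Vertices: (0, 0), (6, 0), (0, 6)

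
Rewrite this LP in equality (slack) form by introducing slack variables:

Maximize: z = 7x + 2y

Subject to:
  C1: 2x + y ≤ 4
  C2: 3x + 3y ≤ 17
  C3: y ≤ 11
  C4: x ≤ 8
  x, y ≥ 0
max z = 7x + 2y

s.t.
  2x + y + s1 = 4
  3x + 3y + s2 = 17
  y + s3 = 11
  x + s4 = 8
  x, y, s1, s2, s3, s4 ≥ 0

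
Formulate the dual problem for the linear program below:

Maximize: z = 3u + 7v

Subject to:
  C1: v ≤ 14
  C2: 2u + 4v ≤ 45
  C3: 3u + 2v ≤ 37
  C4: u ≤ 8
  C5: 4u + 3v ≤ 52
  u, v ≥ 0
Minimize: z = 14y1 + 45y2 + 37y3 + 8y4 + 52y5

Subject to:
  C1: -2y2 - 3y3 - y4 - 4y5 ≤ -3
  C2: -y1 - 4y2 - 2y3 - 3y5 ≤ -7
  y1, y2, y3, y4, y5 ≥ 0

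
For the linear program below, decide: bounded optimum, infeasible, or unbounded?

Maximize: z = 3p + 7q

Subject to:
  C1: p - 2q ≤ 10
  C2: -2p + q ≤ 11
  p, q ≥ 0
Feasible point: (0, 0) satisfies every constraint, so the LP is feasible.
Direction d = (1, 1): for each constraint row a, a·d ≤ 0 —
  (1)(1) + (-2)(1) = -1 ≤ 0
  (-2)(1) + (1)(1) = -1 ≤ 0
and d ≥ 0, so (0, 0) + t·d stays feasible for every t ≥ 0. Along this ray z = 3p + 7q changes by 10 per unit t, so z → +∞.

The LP is unbounded; z can be made arbitrarily large.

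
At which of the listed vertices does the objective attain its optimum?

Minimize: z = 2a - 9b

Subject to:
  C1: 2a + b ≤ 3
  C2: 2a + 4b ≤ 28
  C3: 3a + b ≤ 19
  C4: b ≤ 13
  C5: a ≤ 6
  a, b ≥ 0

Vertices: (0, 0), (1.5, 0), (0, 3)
(0, 3) with z = -27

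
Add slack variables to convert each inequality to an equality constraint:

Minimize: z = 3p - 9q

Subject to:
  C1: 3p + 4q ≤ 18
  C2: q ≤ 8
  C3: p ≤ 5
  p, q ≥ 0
min z = 3p - 9q

s.t.
  3p + 4q + s1 = 18
  q + s2 = 8
  p + s3 = 5
  p, q, s1, s2, s3 ≥ 0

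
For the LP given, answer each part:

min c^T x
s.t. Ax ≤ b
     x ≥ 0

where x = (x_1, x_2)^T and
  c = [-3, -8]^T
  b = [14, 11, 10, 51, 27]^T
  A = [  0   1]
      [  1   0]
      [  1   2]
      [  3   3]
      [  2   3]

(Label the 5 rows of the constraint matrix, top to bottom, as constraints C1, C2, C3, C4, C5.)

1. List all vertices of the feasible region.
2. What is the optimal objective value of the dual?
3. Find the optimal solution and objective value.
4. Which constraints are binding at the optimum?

1. (0, 0), (10, 0), (0, 5)
2. -40 (by strong duality, equal to the primal optimum)
3. x_1 = 0, x_2 = 5, z = -40
4. C3, x_1 ≥ 0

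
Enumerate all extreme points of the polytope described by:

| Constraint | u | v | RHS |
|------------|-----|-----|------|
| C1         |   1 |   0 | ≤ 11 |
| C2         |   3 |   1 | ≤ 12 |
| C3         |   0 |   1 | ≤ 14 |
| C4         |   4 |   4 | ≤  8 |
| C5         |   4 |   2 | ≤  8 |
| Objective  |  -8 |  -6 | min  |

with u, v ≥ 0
Each vertex is the intersection of two constraint boundaries that also satisfies all remaining constraints:
  u = 0 and v = 0 → (0, 0)
  4u + 4v = 8 and 4u + 2v = 8 → (2, 0)
  4u + 4v = 8 and u = 0 → (0, 2)

Vertices: (0, 0), (2, 0), (0, 2)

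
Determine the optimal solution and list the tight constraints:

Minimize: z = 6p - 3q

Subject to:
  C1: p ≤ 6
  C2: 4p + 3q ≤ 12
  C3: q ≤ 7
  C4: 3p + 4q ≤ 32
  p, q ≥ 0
Optimal: p = 0, q = 4
Slack at optimum:
  C1: slack = 6
  C2: slack = 0 (binding)
  C3: slack = 3
  C4: slack = 16
  p ≥ 0: p = 0 (binding)
  q ≥ 0: q = 4
Binding constraints: C2, p ≥ 0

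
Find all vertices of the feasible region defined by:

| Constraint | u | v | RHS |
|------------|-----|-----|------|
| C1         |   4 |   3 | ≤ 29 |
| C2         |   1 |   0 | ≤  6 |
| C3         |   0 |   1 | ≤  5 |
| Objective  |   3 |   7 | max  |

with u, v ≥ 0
Each vertex is the intersection of two constraint boundaries that also satisfies all remaining constraints:
  u = 0 and v = 0 → (0, 0)
  u = 6 and v = 0 → (6, 0)
  4u + 3v = 29 and u = 6 → (6, 1.667)
  4u + 3v = 29 and v = 5 → (3.5, 5)
  v = 5 and u = 0 → (0, 5)

Vertices: (0, 0), (6, 0), (6, 1.667), (3.5, 5), (0, 5)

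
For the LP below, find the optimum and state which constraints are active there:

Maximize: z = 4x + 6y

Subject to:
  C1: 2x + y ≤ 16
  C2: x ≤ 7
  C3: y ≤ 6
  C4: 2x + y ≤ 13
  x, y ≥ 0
Optimal: x = 3.5, y = 6
Binding: C3, C4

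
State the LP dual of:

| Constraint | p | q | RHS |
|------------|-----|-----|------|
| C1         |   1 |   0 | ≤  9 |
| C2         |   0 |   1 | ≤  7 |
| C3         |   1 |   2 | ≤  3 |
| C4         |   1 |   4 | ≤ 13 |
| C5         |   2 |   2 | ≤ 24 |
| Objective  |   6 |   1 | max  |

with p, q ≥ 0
Minimize: z = 9y1 + 7y2 + 3y3 + 13y4 + 24y5

Subject to:
  C1: -y1 - y3 - y4 - 2y5 ≤ -6
  C2: -y2 - 2y3 - 4y4 - 2y5 ≤ -1
  y1, y2, y3, y4, y5 ≥ 0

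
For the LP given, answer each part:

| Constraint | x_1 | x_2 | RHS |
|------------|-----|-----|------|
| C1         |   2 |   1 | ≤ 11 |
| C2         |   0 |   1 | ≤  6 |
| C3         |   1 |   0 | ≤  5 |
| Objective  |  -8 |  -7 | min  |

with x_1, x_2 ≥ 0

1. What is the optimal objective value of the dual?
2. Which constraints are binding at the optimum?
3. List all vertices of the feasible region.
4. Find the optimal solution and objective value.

1. -62 (by strong duality, equal to the primal optimum)
2. C1, C2
3. (0, 0), (5, 0), (5, 1), (2.5, 6), (0, 6)
4. x_1 = 2.5, x_2 = 6, z = -62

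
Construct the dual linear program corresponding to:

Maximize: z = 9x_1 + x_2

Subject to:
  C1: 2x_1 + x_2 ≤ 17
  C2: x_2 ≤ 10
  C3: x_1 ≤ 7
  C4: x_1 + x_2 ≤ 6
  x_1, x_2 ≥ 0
Minimize: z = 17y1 + 10y2 + 7y3 + 6y4

Subject to:
  C1: -2y1 - y3 - y4 ≤ -9
  C2: -y1 - y2 - y4 ≤ -1
  y1, y2, y3, y4 ≥ 0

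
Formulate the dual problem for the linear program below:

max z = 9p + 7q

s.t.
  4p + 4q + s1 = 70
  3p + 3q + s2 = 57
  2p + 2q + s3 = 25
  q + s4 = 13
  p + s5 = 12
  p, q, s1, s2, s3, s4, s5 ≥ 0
Minimize: z = 70y1 + 57y2 + 25y3 + 13y4 + 12y5

Subject to:
  C1: -4y1 - 3y2 - 2y3 - y5 ≤ -9
  C2: -4y1 - 3y2 - 2y3 - y4 ≤ -7
  y1, y2, y3, y4, y5 ≥ 0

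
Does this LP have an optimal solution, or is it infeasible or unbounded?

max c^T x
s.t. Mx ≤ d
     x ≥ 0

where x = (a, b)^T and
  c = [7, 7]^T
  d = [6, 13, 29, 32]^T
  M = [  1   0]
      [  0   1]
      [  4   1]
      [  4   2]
The point (1.5, 13) satisfies every constraint, so the LP is feasible; the constraints give a ≤ 6 and b ≤ 13, which with a, b ≥ 0 keep the feasible region inside a bounded box. A feasible, bounded LP attains a finite optimum at a vertex.

Evaluating z = 7a + 7b at each vertex:
  (0, 0): z = 0
  (6, 0): z = 42
  (6, 4): z = 70
  (1.5, 13): z = 101.5
  (0, 13): z = 91

Feasible with finite optimum z* = 101.5 at (1.5, 13).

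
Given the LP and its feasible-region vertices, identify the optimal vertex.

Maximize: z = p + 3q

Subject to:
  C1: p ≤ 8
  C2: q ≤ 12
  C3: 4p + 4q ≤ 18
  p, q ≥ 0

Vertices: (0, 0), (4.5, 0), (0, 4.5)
Evaluating z = p + 3q at each vertex:
  (0, 0): z = 0
  (4.5, 0): z = 4.5
  (0, 4.5): z = 13.5

The largest value is z = 13.5, attained at (0, 4.5).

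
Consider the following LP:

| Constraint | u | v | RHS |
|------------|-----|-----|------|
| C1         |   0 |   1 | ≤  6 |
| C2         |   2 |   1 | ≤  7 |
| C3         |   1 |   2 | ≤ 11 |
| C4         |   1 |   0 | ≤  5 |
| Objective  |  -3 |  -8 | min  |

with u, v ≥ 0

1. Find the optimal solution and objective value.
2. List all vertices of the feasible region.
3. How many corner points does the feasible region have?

1. u = 0, v = 5.5, z = -44
2. (0, 0), (3.5, 0), (1, 5), (0, 5.5)
3. 4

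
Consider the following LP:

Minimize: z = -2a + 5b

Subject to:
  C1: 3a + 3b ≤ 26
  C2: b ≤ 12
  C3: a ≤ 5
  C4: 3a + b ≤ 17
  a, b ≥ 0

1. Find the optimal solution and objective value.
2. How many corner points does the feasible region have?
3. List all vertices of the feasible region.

1. a = 5, b = 0, z = -10
2. 5
3. (0, 0), (5, 0), (5, 2), (4.167, 4.5), (0, 8.667)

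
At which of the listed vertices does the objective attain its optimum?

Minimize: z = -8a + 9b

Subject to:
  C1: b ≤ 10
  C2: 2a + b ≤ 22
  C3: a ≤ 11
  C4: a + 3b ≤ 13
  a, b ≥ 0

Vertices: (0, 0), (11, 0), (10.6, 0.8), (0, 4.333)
Evaluating z = -8a + 9b at each vertex:
  (0, 0): z = 0
  (11, 0): z = -88
  (10.6, 0.8): z = -77.6
  (0, 4.333): z = 39

The smallest value is z = -88, attained at (11, 0).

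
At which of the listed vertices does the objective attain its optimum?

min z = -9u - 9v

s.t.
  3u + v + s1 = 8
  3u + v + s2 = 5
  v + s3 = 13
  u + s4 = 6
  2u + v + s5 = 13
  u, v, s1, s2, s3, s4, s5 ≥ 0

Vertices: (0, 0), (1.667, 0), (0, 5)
Evaluating z = -9u - 9v at each vertex:
  (0, 0): z = 0
  (1.667, 0): z = -15
  (0, 5): z = -45

The smallest value is z = -45, attained at (0, 5).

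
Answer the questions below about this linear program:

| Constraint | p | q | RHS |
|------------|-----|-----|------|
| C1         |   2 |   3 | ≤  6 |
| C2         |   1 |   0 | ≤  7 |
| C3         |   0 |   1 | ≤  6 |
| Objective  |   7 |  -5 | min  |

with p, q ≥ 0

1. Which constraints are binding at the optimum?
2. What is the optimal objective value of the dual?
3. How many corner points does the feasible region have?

1. C1, p ≥ 0
2. -10 (by strong duality, equal to the primal optimum)
3. 3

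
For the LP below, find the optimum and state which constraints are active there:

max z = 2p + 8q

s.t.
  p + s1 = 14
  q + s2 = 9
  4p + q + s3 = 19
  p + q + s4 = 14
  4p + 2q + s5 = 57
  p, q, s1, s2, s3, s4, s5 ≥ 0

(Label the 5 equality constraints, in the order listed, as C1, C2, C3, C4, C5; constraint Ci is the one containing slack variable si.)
Optimal: p = 2.5, q = 9
Slack at optimum:
  C1: slack = 11.5
  C2: slack = 0 (binding)
  C3: slack = 0 (binding)
  C4: slack = 2.5
  C5: slack = 29
  p ≥ 0: p = 2.5
  q ≥ 0: q = 9
Binding constraints: C2, C3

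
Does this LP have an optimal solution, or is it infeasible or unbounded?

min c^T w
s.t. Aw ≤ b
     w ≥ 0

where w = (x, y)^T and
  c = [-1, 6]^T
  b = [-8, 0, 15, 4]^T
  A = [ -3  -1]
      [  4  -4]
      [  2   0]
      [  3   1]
One constraint requires 3x + y ≤ 4, while the constraint -3x - y ≤ -8 is equivalent to 3x + y ≥ 8. Together they would need 8 ≤ 3x + y ≤ 4, which is impossible since 8 > 4. No point satisfies all constraints.

The feasible region is empty; the LP is infeasible.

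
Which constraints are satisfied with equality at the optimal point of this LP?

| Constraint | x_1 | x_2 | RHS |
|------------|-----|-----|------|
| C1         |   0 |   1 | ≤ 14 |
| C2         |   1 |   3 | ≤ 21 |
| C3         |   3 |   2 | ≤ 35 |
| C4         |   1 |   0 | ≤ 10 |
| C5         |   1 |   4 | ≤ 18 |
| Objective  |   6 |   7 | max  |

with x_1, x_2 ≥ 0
Optimal: x_1 = 10, x_2 = 2
Slack at optimum:
  C1: slack = 12
  C2: slack = 5
  C3: slack = 1
  C4: slack = 0 (binding)
  C5: slack = 0 (binding)
  x_1 ≥ 0: x_1 = 10
  x_2 ≥ 0: x_2 = 2
Binding constraints: C4, C5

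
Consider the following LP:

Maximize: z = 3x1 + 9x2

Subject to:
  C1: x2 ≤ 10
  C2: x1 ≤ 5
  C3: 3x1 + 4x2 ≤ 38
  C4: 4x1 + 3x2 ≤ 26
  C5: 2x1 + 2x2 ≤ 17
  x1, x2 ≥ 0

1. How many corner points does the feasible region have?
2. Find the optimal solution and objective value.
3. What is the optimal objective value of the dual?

1. 5
2. x1 = 0, x2 = 8.5, z = 76.5
3. 76.5 (by strong duality, equal to the primal optimum)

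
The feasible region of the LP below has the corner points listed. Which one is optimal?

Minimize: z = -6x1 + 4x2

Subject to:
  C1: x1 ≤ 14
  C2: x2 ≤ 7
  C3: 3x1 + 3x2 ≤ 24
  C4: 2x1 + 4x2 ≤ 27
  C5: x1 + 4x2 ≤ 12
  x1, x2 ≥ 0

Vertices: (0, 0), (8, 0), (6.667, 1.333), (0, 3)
(8, 0) with z = -48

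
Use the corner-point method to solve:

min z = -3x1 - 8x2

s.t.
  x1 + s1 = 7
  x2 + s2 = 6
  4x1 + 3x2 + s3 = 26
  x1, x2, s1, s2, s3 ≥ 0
Each vertex is the intersection of two constraint boundaries that also satisfies all remaining constraints:
  x1 = 0 and x2 = 0 → (0, 0)
  4x1 + 3x2 = 26 and x2 = 0 → (6.5, 0)
  x2 = 6 and 4x1 + 3x2 = 26 → (2, 6)
  x2 = 6 and x1 = 0 → (0, 6)

Evaluating z = -3x1 - 8x2 at each vertex:
  (0, 0): z = 0
  (6.5, 0): z = -19.5
  (2, 6): z = -54
  (0, 6): z = -48

The minimum is at (2, 6) with z = -54.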